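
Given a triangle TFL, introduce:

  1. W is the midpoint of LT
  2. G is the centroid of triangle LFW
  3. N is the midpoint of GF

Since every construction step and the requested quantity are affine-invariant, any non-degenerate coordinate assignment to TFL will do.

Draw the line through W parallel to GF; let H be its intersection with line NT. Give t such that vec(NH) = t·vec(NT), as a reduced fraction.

Work in coordinates with T = (0, 0), F = (1, 0), L = (0, 1).
1. W is the midpoint of LT ⇒ W = (0, 1/2)
2. G is the centroid of triangle LFW ⇒ G = (1/3, 1/2)
3. N is the midpoint of GF ⇒ N = (2/3, 1/4)
through W parallel to GF: direction (2/3, -1/2); meets NT at H = (4/9, 1/6)
H = N + t·(T−N) with t = 1/3

t = 1/3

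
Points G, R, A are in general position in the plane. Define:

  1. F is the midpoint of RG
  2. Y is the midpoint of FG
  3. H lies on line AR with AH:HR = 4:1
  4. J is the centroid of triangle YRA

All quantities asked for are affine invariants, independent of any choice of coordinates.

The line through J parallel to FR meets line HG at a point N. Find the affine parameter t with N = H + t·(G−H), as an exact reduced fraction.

Assign G = (0, 0), R = (1, 0), A = (0, 1) — the answer is frame-independent, so this choice is without loss of generality.
1. F is the midpoint of RG ⇒ F = (1/2, 0)
2. Y is the midpoint of FG ⇒ Y = (1/4, 0)
3. H lies on line AR with AH:HR = 4:1 ⇒ H = (4/5, 1/5)
4. J is the centroid of triangle YRA ⇒ J = (5/12, 1/3)
through J parallel to FR: direction (1/2, 0); meets HG at N = (4/3, 1/3)
N = H + t·(G−H) with t = -2/3

t = -2/3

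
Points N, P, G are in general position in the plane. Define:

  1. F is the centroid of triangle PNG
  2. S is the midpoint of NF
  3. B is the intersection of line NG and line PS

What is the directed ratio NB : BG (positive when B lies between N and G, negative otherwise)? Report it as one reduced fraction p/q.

NB:BG = 1/4

Work in coordinates with N = (0, 0), P = (1, 0), G = (0, 1).
1. F is the centroid of triangle PNG ⇒ F = (1/3, 1/3)
2. S is the midpoint of NF ⇒ S = (1/6, 1/6)
3. B is the intersection of line NG and line PS ⇒ B = (0, 1/5)
B = N + t·(G−N) with t = 1/5, so NB:BG = t:(1−t) = 1/5:4/5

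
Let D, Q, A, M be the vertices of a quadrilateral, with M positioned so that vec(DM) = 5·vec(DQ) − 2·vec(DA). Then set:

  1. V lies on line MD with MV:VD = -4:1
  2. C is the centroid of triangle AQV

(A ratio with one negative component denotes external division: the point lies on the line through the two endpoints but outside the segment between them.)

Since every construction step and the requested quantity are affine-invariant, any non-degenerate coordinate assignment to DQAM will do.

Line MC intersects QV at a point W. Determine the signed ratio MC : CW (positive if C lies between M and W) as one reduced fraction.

Choose coordinates D = (0, 0), Q = (1, 0), A = (0, 1), M = (5, -2).
1. V lies on line MD with MV:VD = -4:1 ⇒ V = (-5/3, 2/3)
2. C is the centroid of triangle AQV ⇒ C = (-2/9, 5/9)
line MC meets QV at W = (37/45, 2/45)
C = M + t·(W−M) with t = 5/4, so MC:CW = 5/4:-1/4

MC:CW = -5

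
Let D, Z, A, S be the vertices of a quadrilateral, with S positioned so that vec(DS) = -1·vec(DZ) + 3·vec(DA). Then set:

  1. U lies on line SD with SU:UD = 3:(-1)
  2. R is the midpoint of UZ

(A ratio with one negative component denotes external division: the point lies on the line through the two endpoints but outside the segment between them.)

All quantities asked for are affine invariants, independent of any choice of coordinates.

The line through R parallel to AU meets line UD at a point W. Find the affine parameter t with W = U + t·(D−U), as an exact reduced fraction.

t = -2

Assign D = (0, 0), Z = (1, 0), A = (0, 1), S = (-1, 3) — the answer is frame-independent, so this choice is without loss of generality.
1. U lies on line SD with SU:UD = 3:(-1) ⇒ U = (1/2, -3/2)
2. R is the midpoint of UZ ⇒ R = (3/4, -3/4)
through R parallel to AU: direction (1/2, -5/2); meets UD at W = (3/2, -9/2)
W = U + t·(D−U) with t = -2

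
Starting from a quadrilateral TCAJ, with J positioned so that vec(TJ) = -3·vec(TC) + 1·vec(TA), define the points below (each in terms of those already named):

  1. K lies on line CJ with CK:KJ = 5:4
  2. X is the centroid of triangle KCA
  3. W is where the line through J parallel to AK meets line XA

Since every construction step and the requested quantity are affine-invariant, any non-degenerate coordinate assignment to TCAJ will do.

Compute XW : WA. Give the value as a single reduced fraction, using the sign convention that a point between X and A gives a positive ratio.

XW:WA = -17/12

Work in coordinates with T = (0, 0), C = (1, 0), A = (0, 1), J = (-3, 1).
1. K lies on line CJ with CK:KJ = 5:4 ⇒ K = (-11/9, 5/9)
2. X is the centroid of triangle KCA ⇒ X = (-2/27, 14/27)
3. W is where the line through J parallel to AK meets line XA ⇒ W = (8/45, 97/45)
W = X + t·(A−X) with t = 17/5, so XW:WA = t:(1−t) = 17/5:-12/5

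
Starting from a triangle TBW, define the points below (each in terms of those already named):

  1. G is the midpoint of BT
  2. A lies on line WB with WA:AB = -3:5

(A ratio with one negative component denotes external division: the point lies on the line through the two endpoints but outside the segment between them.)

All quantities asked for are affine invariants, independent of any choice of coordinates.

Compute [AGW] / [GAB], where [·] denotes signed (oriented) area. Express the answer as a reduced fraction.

[AGW]:[GAB] = -3/5

Work in coordinates with T = (0, 0), B = (1, 0), W = (0, 1).
1. G is the midpoint of BT ⇒ G = (1/2, 0)
2. A lies on line WB with WA:AB = -3:5 ⇒ A = (-3/2, 5/2)
2·[AGW] = 3/4, 2·[GAB] = -5/4
[AGW]:[GAB] = 3/4:-5/4 = -3/5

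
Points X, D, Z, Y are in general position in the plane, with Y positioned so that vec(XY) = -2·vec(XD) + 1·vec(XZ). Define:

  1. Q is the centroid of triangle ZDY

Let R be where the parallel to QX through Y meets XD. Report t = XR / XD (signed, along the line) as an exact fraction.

t = -3/2

Set X = (0, 0), D = (1, 0), Z = (0, 1), Y = (-2, 1); any affine frame gives the same invariant.
1. Q is the centroid of triangle ZDY ⇒ Q = (-1/3, 2/3)
through Y parallel to QX: direction (1/3, -2/3); meets XD at R = (-3/2, 0)
R = X + t·(D−X) with t = -3/2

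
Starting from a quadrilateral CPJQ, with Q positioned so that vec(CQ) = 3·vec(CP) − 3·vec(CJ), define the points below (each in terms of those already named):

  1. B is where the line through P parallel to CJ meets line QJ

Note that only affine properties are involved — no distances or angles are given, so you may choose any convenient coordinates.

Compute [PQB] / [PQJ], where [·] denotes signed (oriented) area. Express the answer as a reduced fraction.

[PQB]:[PQJ] = 2/3

Choose coordinates C = (0, 0), P = (1, 0), J = (0, 1), Q = (3, -3).
1. B is where the line through P parallel to CJ meets line QJ ⇒ B = (1, -1/3)
2·[PQB] = -2/3, 2·[PQJ] = -1
[PQB]:[PQJ] = -2/3:-1 = 2/3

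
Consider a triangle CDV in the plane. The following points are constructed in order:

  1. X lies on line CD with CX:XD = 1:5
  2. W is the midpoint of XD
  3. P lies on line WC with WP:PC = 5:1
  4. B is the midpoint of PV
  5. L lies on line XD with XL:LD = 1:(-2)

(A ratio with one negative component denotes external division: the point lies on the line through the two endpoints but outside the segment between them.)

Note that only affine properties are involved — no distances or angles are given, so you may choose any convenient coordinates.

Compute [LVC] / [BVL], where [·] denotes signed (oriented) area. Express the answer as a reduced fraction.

Assign C = (0, 0), D = (1, 0), V = (0, 1) — the answer is frame-independent, so this choice is without loss of generality.
1. X lies on line CD with CX:XD = 1:5 ⇒ X = (1/6, 0)
2. W is the midpoint of XD ⇒ W = (7/12, 0)
3. P lies on line WC with WP:PC = 5:1 ⇒ P = (7/72, 0)
4. B is the midpoint of PV ⇒ B = (7/144, 1/2)
5. L lies on line XD with XL:LD = 1:(-2) ⇒ L = (-2/3, 0)
2·[LVC] = -2/3, 2·[BVL] = 55/144
[LVC]:[BVL] = -2/3:55/144 = -96/55

[LVC]:[BVL] = -96/55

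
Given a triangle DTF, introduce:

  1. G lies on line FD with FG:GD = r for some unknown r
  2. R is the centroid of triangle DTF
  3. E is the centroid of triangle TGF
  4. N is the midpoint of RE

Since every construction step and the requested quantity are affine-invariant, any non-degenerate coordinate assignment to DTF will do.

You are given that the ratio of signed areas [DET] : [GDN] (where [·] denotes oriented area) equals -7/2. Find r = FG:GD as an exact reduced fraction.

Work in coordinates with D = (0, 0), T = (1, 0), F = (0, 1).
1. With FG:GD = r, write λ = r/(r+1) so G = F + λ·(D−F); G is affine-linear in λ
2. R is the centroid of triangle DTF ⇒ R = (1/3, 1/3)
3. E is the centroid of triangle TGF ⇒ E is an affine combination of earlier points and hence also affine-linear in λ
4. N is the midpoint of RE ⇒ N is an affine combination of earlier points and hence also affine-linear in λ
Every point depending on G is an affine combination of G and λ-independent points, so each such coordinate is linear in λ; the λ² term in each signed area is a multiple of (D−F)×(D−F) = 0, so 2·[DET] and 2·[GDN] are each linear in λ. Evaluating at λ=0 and λ=1:
  2·[DET] = 1/3·λ − 2/3,   2·[GDN] = -1/3·λ + 1/3
So [DET]:[GDN] = (1/3·λ − 2/3) / (-1/3·λ + 1/3). Setting this equal to -7/2:
  1/3·λ − 2/3 = -7/2·(-1/3·λ + 1/3)  ⇒  λ = 3/5
Then r = λ/(1−λ) = (3/5)/(2/5) = 3/2. Check: with r = 3/2, G = (0, 2/5) and [DET]:[GDN] = -7/2 as required.

r = 3/2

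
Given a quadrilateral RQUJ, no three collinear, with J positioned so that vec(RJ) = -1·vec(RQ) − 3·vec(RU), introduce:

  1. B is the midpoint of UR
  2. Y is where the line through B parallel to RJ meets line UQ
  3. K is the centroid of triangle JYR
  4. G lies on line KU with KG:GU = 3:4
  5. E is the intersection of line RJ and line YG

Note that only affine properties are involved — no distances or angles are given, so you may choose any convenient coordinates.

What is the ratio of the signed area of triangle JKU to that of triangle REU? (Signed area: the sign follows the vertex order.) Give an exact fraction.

[JKU]:[REU] = 13/150

Work in coordinates with R = (0, 0), Q = (1, 0), U = (0, 1), J = (-1, -3).
1. B is the midpoint of UR ⇒ B = (0, 1/2)
2. Y is where the line through B parallel to RJ meets line UQ ⇒ Y = (1/8, 7/8)
3. K is the centroid of triangle JYR ⇒ K = (-7/24, -17/24)
4. G lies on line KU with KG:GU = 3:4 ⇒ G = (-1/6, 1/42)
5. E is the intersection of line RJ and line YG ⇒ E = (25/4, 75/4)
2·[JKU] = 13/24, 2·[REU] = 25/4
[JKU]:[REU] = 13/24:25/4 = 13/150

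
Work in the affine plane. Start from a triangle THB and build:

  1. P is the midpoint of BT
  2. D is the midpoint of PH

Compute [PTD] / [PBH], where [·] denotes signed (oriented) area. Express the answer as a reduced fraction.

[PTD]:[PBH] = -1/2

Assign T = (0, 0), H = (1, 0), B = (0, 1) — the answer is frame-independent, so this choice is without loss of generality.
1. P is the midpoint of BT ⇒ P = (0, 1/2)
2. D is the midpoint of PH ⇒ D = (1/2, 1/4)
2·[PTD] = 1/4, 2·[PBH] = -1/2
[PTD]:[PBH] = 1/4:-1/2 = -1/2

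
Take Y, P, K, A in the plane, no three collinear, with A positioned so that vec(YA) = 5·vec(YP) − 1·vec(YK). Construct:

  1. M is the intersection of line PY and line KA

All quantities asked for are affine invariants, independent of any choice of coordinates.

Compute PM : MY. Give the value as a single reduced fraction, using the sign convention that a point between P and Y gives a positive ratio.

Set Y = (0, 0), P = (1, 0), K = (0, 1), A = (5, -1); any affine frame gives the same invariant.
1. M is the intersection of line PY and line KA ⇒ M = (5/2, 0)
M = P + t·(Y−P) with t = -3/2, so PM:MY = t:(1−t) = -3/2:5/2

PM:MY = -3/5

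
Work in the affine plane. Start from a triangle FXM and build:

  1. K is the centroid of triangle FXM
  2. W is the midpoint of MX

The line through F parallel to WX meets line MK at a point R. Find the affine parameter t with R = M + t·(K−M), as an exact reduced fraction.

Choose coordinates F = (0, 0), X = (1, 0), M = (0, 1).
1. K is the centroid of triangle FXM ⇒ K = (1/3, 1/3)
2. W is the midpoint of MX ⇒ W = (1/2, 1/2)
through F parallel to WX: direction (1/2, -1/2); meets MK at R = (1, -1)
R = M + t·(K−M) with t = 3

t = 3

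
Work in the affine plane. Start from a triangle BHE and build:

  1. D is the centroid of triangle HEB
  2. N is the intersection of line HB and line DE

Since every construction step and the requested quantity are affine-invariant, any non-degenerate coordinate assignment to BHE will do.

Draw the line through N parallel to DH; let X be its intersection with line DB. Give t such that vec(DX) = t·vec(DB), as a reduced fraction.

Assign B = (0, 0), H = (1, 0), E = (0, 1) — the answer is frame-independent, so this choice is without loss of generality.
1. D is the centroid of triangle HEB ⇒ D = (1/3, 1/3)
2. N is the intersection of line HB and line DE ⇒ N = (1/2, 0)
through N parallel to DH: direction (2/3, -1/3); meets DB at X = (1/6, 1/6)
X = D + t·(B−D) with t = 1/2

t = 1/2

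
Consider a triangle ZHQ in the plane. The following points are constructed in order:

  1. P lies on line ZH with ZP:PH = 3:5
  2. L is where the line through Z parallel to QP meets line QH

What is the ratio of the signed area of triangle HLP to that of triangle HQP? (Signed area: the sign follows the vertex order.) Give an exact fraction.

Set Z = (0, 0), H = (1, 0), Q = (0, 1); any affine frame gives the same invariant.
1. P lies on line ZH with ZP:PH = 3:5 ⇒ P = (3/8, 0)
2. L is where the line through Z parallel to QP meets line QH ⇒ L = (-3/5, 8/5)
2·[HLP] = 1, 2·[HQP] = 5/8
[HLP]:[HQP] = 1:5/8 = 8/5

[HLP]:[HQP] = 8/5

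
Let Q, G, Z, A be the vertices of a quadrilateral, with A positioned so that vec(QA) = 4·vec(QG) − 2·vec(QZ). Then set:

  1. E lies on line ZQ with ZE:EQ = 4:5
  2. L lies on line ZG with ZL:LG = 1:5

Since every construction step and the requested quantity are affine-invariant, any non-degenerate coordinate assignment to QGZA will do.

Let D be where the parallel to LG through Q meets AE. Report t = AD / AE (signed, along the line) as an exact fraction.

Choose coordinates Q = (0, 0), G = (1, 0), Z = (0, 1), A = (4, -2).
1. E lies on line ZQ with ZE:EQ = 4:5 ⇒ E = (0, 5/9)
2. L lies on line ZG with ZL:LG = 1:5 ⇒ L = (1/6, 5/6)
through Q parallel to LG: direction (5/6, -5/6); meets AE at D = (-20/13, 20/13)
D = A + t·(E−A) with t = 18/13

t = 18/13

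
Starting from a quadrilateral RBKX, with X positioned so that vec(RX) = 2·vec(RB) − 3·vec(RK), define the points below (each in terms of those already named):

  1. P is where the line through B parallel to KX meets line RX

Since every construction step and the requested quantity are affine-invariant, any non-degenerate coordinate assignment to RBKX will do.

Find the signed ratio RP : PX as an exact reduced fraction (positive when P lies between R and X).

Choose coordinates R = (0, 0), B = (1, 0), K = (0, 1), X = (2, -3).
1. P is where the line through B parallel to KX meets line RX ⇒ P = (4, -6)
P = R + t·(X−R) with t = 2, so RP:PX = t:(1−t) = 2:-1

RP:PX = -2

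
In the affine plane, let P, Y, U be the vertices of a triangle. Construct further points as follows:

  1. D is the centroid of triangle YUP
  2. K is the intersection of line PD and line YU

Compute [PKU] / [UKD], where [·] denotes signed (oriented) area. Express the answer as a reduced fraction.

[PKU]:[UKD] = -3

Set P = (0, 0), Y = (1, 0), U = (0, 1); any affine frame gives the same invariant.
1. D is the centroid of triangle YUP ⇒ D = (1/3, 1/3)
2. K is the intersection of line PD and line YU ⇒ K = (1/2, 1/2)
2·[PKU] = 1/2, 2·[UKD] = -1/6
[PKU]:[UKD] = 1/2:-1/6 = -3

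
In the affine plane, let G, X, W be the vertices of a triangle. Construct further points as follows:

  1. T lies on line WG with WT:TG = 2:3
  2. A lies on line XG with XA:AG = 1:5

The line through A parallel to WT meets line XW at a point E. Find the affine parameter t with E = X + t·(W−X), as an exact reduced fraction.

Work in coordinates with G = (0, 0), X = (1, 0), W = (0, 1).
1. T lies on line WG with WT:TG = 2:3 ⇒ T = (0, 3/5)
2. A lies on line XG with XA:AG = 1:5 ⇒ A = (5/6, 0)
through A parallel to WT: direction (0, -2/5); meets XW at E = (5/6, 1/6)
E = X + t·(W−X) with t = 1/6

t = 1/6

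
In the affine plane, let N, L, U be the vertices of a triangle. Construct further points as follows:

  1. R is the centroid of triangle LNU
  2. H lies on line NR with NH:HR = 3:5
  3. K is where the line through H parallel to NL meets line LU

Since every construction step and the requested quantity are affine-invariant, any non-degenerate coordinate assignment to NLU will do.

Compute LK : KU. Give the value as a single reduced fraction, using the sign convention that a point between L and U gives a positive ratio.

Assign N = (0, 0), L = (1, 0), U = (0, 1) — the answer is frame-independent, so this choice is without loss of generality.
1. R is the centroid of triangle LNU ⇒ R = (1/3, 1/3)
2. H lies on line NR with NH:HR = 3:5 ⇒ H = (1/8, 1/8)
3. K is where the line through H parallel to NL meets line LU ⇒ K = (7/8, 1/8)
K = L + t·(U−L) with t = 1/8, so LK:KU = t:(1−t) = 1/8:7/8

LK:KU = 1/7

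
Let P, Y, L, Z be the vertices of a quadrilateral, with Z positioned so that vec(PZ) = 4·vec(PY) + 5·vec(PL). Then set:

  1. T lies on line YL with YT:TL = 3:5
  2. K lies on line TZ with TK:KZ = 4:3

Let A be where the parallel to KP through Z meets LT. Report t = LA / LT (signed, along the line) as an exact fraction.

t = 8/15

Set P = (0, 0), Y = (1, 0), L = (0, 1), Z = (4, 5); any affine frame gives the same invariant.
1. T lies on line YL with YT:TL = 3:5 ⇒ T = (5/8, 3/8)
2. K lies on line TZ with TK:KZ = 4:3 ⇒ K = (143/56, 169/56)
through Z parallel to KP: direction (-143/56, -169/56); meets LT at A = (1/3, 2/3)
A = L + t·(T−L) with t = 8/15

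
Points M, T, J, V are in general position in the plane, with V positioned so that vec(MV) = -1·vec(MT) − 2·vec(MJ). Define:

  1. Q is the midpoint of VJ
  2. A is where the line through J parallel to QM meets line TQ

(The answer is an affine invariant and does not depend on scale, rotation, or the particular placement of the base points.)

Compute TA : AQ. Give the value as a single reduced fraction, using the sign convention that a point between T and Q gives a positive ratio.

TA:AQ = -2

Work in coordinates with M = (0, 0), T = (1, 0), J = (0, 1), V = (-1, -2).
1. Q is the midpoint of VJ ⇒ Q = (-1/2, -1/2)
2. A is where the line through J parallel to QM meets line TQ ⇒ A = (-2, -1)
A = T + t·(Q−T) with t = 2, so TA:AQ = t:(1−t) = 2:-1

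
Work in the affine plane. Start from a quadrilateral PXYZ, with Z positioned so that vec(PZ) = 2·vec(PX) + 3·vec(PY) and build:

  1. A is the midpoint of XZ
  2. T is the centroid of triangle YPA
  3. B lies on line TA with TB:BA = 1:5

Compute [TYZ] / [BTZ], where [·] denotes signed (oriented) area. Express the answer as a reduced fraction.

[TYZ]:[BTZ] = 48/7

Choose coordinates P = (0, 0), X = (1, 0), Y = (0, 1), Z = (2, 3).
1. A is the midpoint of XZ ⇒ A = (3/2, 3/2)
2. T is the centroid of triangle YPA ⇒ T = (1/2, 5/6)
3. B lies on line TA with TB:BA = 1:5 ⇒ B = (2/3, 17/18)
2·[TYZ] = -4/3, 2·[BTZ] = -7/36
[TYZ]:[BTZ] = -4/3:-7/36 = 48/7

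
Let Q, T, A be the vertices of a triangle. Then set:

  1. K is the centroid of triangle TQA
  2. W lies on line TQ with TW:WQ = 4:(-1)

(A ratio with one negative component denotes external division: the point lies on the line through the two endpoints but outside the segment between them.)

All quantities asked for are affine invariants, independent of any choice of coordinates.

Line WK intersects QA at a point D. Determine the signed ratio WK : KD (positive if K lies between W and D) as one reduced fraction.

Set Q = (0, 0), T = (1, 0), A = (0, 1); any affine frame gives the same invariant.
1. K is the centroid of triangle TQA ⇒ K = (1/3, 1/3)
2. W lies on line TQ with TW:WQ = 4:(-1) ⇒ W = (-1/3, 0)
line WK meets QA at D = (0, 1/6)
K = W + t·(D−W) with t = 2, so WK:KD = 2:-1

WK:KD = -2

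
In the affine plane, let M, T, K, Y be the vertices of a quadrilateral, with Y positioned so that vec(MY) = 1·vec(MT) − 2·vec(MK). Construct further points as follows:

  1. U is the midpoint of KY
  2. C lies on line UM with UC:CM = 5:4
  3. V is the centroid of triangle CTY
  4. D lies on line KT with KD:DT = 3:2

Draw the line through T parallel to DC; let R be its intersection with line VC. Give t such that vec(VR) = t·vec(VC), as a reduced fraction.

Work in coordinates with M = (0, 0), T = (1, 0), K = (0, 1), Y = (1, -2).
1. U is the midpoint of KY ⇒ U = (1/2, -1/2)
2. C lies on line UM with UC:CM = 5:4 ⇒ C = (2/9, -2/9)
3. V is the centroid of triangle CTY ⇒ V = (20/27, -20/27)
4. D lies on line KT with KD:DT = 3:2 ⇒ D = (3/5, 2/5)
through T parallel to DC: direction (-17/45, -28/45); meets VC at R = (28/45, -28/45)
R = V + t·(C−V) with t = 8/35

t = 8/35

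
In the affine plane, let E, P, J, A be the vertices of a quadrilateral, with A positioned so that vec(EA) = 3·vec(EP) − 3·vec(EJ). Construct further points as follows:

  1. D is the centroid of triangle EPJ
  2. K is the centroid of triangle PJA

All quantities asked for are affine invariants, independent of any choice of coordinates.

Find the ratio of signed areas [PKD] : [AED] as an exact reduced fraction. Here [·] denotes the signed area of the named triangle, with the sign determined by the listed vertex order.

Choose coordinates E = (0, 0), P = (1, 0), J = (0, 1), A = (3, -3).
1. D is the centroid of triangle EPJ ⇒ D = (1/3, 1/3)
2. K is the centroid of triangle PJA ⇒ K = (4/3, -2/3)
2·[PKD] = -1/3, 2·[AED] = -2
[PKD]:[AED] = -1/3:-2 = 1/6

[PKD]:[AED] = 1/6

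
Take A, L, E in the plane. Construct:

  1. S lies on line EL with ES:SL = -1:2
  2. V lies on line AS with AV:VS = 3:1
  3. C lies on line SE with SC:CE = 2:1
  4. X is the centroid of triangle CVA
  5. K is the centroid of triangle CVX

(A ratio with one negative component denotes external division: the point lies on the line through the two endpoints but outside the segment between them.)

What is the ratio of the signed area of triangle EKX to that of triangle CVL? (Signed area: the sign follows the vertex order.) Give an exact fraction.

Assign A = (0, 0), L = (1, 0), E = (0, 1) — the answer is frame-independent, so this choice is without loss of generality.
1. S lies on line EL with ES:SL = -1:2 ⇒ S = (-1, 2)
2. V lies on line AS with AV:VS = 3:1 ⇒ V = (-3/4, 3/2)
3. C lies on line SE with SC:CE = 2:1 ⇒ C = (-1/3, 4/3)
4. X is the centroid of triangle CVA ⇒ X = (-13/36, 17/18)
5. K is the centroid of triangle CVX ⇒ K = (-13/27, 34/27)
2·[EKX] = 13/108, 2·[CVL] = 1/3
[EKX]:[CVL] = 13/108:1/3 = 13/36

[EKX]:[CVL] = 13/36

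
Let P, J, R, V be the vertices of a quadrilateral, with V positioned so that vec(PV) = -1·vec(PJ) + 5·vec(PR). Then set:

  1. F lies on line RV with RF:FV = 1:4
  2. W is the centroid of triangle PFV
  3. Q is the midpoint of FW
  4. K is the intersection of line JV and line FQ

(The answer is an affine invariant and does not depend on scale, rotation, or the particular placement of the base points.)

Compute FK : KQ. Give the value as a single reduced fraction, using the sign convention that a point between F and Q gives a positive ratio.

FK:KQ = -72/73

Choose coordinates P = (0, 0), J = (1, 0), R = (0, 1), V = (-1, 5).
1. F lies on line RV with RF:FV = 1:4 ⇒ F = (-1/5, 9/5)
2. W is the centroid of triangle PFV ⇒ W = (-2/5, 34/15)
3. Q is the midpoint of FW ⇒ Q = (-3/10, 61/30)
4. K is the intersection of line JV and line FQ ⇒ K = (7, -15)
K = F + t·(Q−F) with t = -72, so FK:KQ = t:(1−t) = -72:73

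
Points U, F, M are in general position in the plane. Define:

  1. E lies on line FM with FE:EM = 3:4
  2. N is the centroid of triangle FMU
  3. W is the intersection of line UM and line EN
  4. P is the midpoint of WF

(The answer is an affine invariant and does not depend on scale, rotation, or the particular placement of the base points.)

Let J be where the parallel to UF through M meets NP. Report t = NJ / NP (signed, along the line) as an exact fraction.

t = -20/7

Assign U = (0, 0), F = (1, 0), M = (0, 1) — the answer is frame-independent, so this choice is without loss of generality.
1. E lies on line FM with FE:EM = 3:4 ⇒ E = (4/7, 3/7)
2. N is the centroid of triangle FMU ⇒ N = (1/3, 1/3)
3. W is the intersection of line UM and line EN ⇒ W = (0, 1/5)
4. P is the midpoint of WF ⇒ P = (1/2, 1/10)
through M parallel to UF: direction (1, 0); meets NP at J = (-1/7, 1)
J = N + t·(P−N) with t = -20/7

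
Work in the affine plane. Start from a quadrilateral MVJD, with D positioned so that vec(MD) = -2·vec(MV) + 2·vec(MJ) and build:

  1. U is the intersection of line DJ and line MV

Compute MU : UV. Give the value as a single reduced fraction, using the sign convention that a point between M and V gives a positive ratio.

MU:UV = -2

Set M = (0, 0), V = (1, 0), J = (0, 1), D = (-2, 2); any affine frame gives the same invariant.
1. U is the intersection of line DJ and line MV ⇒ U = (2, 0)
U = M + t·(V−M) with t = 2, so MU:UV = t:(1−t) = 2:-1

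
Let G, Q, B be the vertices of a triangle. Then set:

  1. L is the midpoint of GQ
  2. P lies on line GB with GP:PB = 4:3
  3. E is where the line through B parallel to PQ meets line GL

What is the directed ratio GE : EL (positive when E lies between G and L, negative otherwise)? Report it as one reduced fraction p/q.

Assign G = (0, 0), Q = (1, 0), B = (0, 1) — the answer is frame-independent, so this choice is without loss of generality.
1. L is the midpoint of GQ ⇒ L = (1/2, 0)
2. P lies on line GB with GP:PB = 4:3 ⇒ P = (0, 4/7)
3. E is where the line through B parallel to PQ meets line GL ⇒ E = (7/4, 0)
E = G + t·(L−G) with t = 7/2, so GE:EL = t:(1−t) = 7/2:-5/2

GE:EL = -7/5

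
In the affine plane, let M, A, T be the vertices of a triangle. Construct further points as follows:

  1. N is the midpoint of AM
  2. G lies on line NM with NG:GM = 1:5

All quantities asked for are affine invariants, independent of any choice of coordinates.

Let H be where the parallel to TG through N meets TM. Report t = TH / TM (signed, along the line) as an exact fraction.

Assign M = (0, 0), A = (1, 0), T = (0, 1) — the answer is frame-independent, so this choice is without loss of generality.
1. N is the midpoint of AM ⇒ N = (1/2, 0)
2. G lies on line NM with NG:GM = 1:5 ⇒ G = (5/12, 0)
through N parallel to TG: direction (5/12, -1); meets TM at H = (0, 6/5)
H = T + t·(M−T) with t = -1/5

t = -1/5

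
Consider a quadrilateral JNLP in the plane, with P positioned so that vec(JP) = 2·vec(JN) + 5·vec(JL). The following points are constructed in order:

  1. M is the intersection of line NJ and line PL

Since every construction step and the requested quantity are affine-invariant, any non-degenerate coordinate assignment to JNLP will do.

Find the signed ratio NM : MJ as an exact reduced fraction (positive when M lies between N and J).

Assign J = (0, 0), N = (1, 0), L = (0, 1), P = (2, 5) — the answer is frame-independent, so this choice is without loss of generality.
1. M is the intersection of line NJ and line PL ⇒ M = (-1/2, 0)
M = N + t·(J−N) with t = 3/2, so NM:MJ = t:(1−t) = 3/2:-1/2

NM:MJ = -3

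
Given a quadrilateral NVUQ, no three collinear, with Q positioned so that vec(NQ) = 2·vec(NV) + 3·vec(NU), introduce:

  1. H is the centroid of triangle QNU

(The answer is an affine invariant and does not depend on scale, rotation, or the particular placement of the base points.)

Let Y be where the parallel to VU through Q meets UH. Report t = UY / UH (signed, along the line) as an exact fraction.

t = 4

Assign N = (0, 0), V = (1, 0), U = (0, 1), Q = (2, 3) — the answer is frame-independent, so this choice is without loss of generality.
1. H is the centroid of triangle QNU ⇒ H = (2/3, 4/3)
through Q parallel to VU: direction (-1, 1); meets UH at Y = (8/3, 7/3)
Y = U + t·(H−U) with t = 4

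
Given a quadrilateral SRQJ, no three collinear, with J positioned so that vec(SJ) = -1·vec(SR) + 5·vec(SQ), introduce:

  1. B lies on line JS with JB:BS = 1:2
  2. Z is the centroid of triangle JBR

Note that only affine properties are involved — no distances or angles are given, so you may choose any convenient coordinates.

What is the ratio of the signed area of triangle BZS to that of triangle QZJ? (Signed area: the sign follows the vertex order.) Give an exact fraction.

[BZS]:[QZJ] = -5/4

Assign S = (0, 0), R = (1, 0), Q = (0, 1), J = (-1, 5) — the answer is frame-independent, so this choice is without loss of generality.
1. B lies on line JS with JB:BS = 1:2 ⇒ B = (-2/3, 10/3)
2. Z is the centroid of triangle JBR ⇒ Z = (-2/9, 25/9)
2·[BZS] = -10/9, 2·[QZJ] = 8/9
[BZS]:[QZJ] = -10/9:8/9 = -5/4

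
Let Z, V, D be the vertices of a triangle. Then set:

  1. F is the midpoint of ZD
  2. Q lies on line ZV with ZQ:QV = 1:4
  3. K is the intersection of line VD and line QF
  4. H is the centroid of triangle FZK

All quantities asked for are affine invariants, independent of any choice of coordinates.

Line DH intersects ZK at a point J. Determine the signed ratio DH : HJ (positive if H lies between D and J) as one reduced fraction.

Work in coordinates with Z = (0, 0), V = (1, 0), D = (0, 1).
1. F is the midpoint of ZD ⇒ F = (0, 1/2)
2. Q lies on line ZV with ZQ:QV = 1:4 ⇒ Q = (1/5, 0)
3. K is the intersection of line VD and line QF ⇒ K = (-1/3, 4/3)
4. H is the centroid of triangle FZK ⇒ H = (-1/9, 11/18)
line DH meets ZK at J = (-2/15, 8/15)
H = D + t·(J−D) with t = 5/6, so DH:HJ = 5/6:1/6

DH:HJ = 5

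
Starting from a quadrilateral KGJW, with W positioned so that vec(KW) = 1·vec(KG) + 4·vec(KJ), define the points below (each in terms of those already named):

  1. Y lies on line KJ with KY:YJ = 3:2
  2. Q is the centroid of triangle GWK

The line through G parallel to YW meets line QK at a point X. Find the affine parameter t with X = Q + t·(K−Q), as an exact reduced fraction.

Assign K = (0, 0), G = (1, 0), J = (0, 1), W = (1, 4) — the answer is frame-independent, so this choice is without loss of generality.
1. Y lies on line KJ with KY:YJ = 3:2 ⇒ Y = (0, 3/5)
2. Q is the centroid of triangle GWK ⇒ Q = (2/3, 4/3)
through G parallel to YW: direction (1, 17/5); meets QK at X = (17/7, 34/7)
X = Q + t·(K−Q) with t = -37/14

t = -37/14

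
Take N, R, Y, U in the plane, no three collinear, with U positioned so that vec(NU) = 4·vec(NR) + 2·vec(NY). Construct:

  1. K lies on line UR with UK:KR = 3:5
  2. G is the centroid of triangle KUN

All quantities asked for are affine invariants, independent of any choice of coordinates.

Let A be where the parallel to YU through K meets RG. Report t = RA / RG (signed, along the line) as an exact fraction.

Set N = (0, 0), R = (1, 0), Y = (0, 1), U = (4, 2); any affine frame gives the same invariant.
1. K lies on line UR with UK:KR = 3:5 ⇒ K = (23/8, 5/4)
2. G is the centroid of triangle KUN ⇒ G = (55/24, 13/12)
through K parallel to YU: direction (4, 1); meets RG at A = (1359/584, 325/292)
A = R + t·(G−R) with t = 75/73

t = 75/73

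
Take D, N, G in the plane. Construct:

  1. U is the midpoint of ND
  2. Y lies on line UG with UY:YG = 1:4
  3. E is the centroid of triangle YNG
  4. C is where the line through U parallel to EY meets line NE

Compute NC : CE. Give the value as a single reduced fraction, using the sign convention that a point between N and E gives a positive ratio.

NC:CE = 3

Assign D = (0, 0), N = (1, 0), G = (0, 1) — the answer is frame-independent, so this choice is without loss of generality.
1. U is the midpoint of ND ⇒ U = (1/2, 0)
2. Y lies on line UG with UY:YG = 1:4 ⇒ Y = (2/5, 1/5)
3. E is the centroid of triangle YNG ⇒ E = (7/15, 2/5)
4. C is where the line through U parallel to EY meets line NE ⇒ C = (3/5, 3/10)
C = N + t·(E−N) with t = 3/4, so NC:CE = t:(1−t) = 3/4:1/4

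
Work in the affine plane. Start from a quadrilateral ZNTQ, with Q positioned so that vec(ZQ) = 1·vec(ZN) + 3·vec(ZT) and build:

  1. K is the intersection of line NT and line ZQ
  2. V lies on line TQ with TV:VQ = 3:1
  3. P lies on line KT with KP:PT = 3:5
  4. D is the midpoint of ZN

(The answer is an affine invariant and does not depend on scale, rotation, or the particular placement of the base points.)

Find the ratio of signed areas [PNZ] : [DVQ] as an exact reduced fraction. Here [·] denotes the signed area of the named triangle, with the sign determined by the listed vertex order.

Work in coordinates with Z = (0, 0), N = (1, 0), T = (0, 1), Q = (1, 3).
1. K is the intersection of line NT and line ZQ ⇒ K = (1/4, 3/4)
2. V lies on line TQ with TV:VQ = 3:1 ⇒ V = (3/4, 5/2)
3. P lies on line KT with KP:PT = 3:5 ⇒ P = (5/32, 27/32)
4. D is the midpoint of ZN ⇒ D = (1/2, 0)
2·[PNZ] = -27/32, 2·[DVQ] = -1/2
[PNZ]:[DVQ] = -27/32:-1/2 = 27/16

[PNZ]:[DVQ] = 27/16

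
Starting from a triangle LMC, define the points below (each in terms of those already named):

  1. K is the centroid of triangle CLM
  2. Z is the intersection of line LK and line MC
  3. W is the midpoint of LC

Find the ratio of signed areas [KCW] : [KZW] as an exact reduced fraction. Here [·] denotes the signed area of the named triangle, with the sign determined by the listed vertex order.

[KCW]:[KZW] = 2

Assign L = (0, 0), M = (1, 0), C = (0, 1) — the answer is frame-independent, so this choice is without loss of generality.
1. K is the centroid of triangle CLM ⇒ K = (1/3, 1/3)
2. Z is the intersection of line LK and line MC ⇒ Z = (1/2, 1/2)
3. W is the midpoint of LC ⇒ W = (0, 1/2)
2·[KCW] = 1/6, 2·[KZW] = 1/12
[KCW]:[KZW] = 1/6:1/12 = 2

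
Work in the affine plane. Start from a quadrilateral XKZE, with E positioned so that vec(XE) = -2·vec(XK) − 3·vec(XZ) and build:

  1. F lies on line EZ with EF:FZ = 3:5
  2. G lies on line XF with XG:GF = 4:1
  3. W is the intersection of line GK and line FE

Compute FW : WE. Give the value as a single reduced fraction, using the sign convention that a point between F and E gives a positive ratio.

Assign X = (0, 0), K = (1, 0), Z = (0, 1), E = (-2, -3) — the answer is frame-independent, so this choice is without loss of generality.
1. F lies on line EZ with EF:FZ = 3:5 ⇒ F = (-5/4, -3/2)
2. G lies on line XF with XG:GF = 4:1 ⇒ G = (-1, -6/5)
3. W is the intersection of line GK and line FE ⇒ W = (-8/7, -9/7)
W = F + t·(E−F) with t = -1/7, so FW:WE = t:(1−t) = -1/7:8/7

FW:WE = -1/8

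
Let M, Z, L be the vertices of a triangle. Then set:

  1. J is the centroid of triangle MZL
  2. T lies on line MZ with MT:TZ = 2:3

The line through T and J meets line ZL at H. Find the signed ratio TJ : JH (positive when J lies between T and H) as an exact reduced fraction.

TJ:JH = 4/5

Choose coordinates M = (0, 0), Z = (1, 0), L = (0, 1).
1. J is the centroid of triangle MZL ⇒ J = (1/3, 1/3)
2. T lies on line MZ with MT:TZ = 2:3 ⇒ T = (2/5, 0)
line TJ meets ZL at H = (1/4, 3/4)
J = T + t·(H−T) with t = 4/9, so TJ:JH = 4/9:5/9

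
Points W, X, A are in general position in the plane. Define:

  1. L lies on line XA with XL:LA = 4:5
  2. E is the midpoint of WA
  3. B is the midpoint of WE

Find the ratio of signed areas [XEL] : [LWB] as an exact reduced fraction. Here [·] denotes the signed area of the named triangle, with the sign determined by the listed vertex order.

[XEL]:[LWB] = 8/5

Set W = (0, 0), X = (1, 0), A = (0, 1); any affine frame gives the same invariant.
1. L lies on line XA with XL:LA = 4:5 ⇒ L = (5/9, 4/9)
2. E is the midpoint of WA ⇒ E = (0, 1/2)
3. B is the midpoint of WE ⇒ B = (0, 1/4)
2·[XEL] = -2/9, 2·[LWB] = -5/36
[XEL]:[LWB] = -2/9:-5/36 = 8/5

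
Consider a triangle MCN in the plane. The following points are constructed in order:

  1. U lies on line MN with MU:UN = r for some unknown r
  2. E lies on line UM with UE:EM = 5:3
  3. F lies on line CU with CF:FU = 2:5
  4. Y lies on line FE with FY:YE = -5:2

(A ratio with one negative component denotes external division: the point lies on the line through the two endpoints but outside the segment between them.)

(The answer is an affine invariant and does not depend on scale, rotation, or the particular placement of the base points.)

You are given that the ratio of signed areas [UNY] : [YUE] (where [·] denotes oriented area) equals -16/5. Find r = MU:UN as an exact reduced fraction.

Work in coordinates with M = (0, 0), C = (1, 0), N = (0, 1).
1. With MU:UN = r, write λ = r/(r+1) so U = M + λ·(N−M); U is affine-linear in λ
2. E lies on line UM with UE:EM = 5:3 ⇒ E is an affine combination of earlier points and hence also affine-linear in λ
3. F lies on line CU with CF:FU = 2:5 ⇒ F is an affine combination of earlier points and hence also affine-linear in λ
4. Y lies on line FE with FY:YE = -5:2 ⇒ Y is an affine combination of earlier points and hence also affine-linear in λ
Every point depending on U is an affine combination of U and λ-independent points, so each such coordinate is linear in λ; the λ² term in each signed area is a multiple of (N−M)×(N−M) = 0, so 2·[UNY] and 2·[YUE] are each linear in λ. Evaluating at λ=0 and λ=1:
  2·[UNY] = -10/21·λ + 10/21,   2·[YUE] = -25/84·λ
So [UNY]:[YUE] = (-10/21·λ + 10/21) / (-25/84·λ). Setting this equal to -16/5:
  -10/21·λ + 10/21 = -16/5·(-25/84·λ)  ⇒  λ = 1/3
Then r = λ/(1−λ) = (1/3)/(2/3) = 1/2. Check: with r = 1/2, U = (0, 1/3) and [UNY]:[YUE] = -16/5 as required.

r = 1/2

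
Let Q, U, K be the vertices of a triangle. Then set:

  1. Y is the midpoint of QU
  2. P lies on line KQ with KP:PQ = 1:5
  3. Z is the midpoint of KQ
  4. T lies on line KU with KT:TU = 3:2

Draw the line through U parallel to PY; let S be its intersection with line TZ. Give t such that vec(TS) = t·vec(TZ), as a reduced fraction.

t = -8/27

Work in coordinates with Q = (0, 0), U = (1, 0), K = (0, 1).
1. Y is the midpoint of QU ⇒ Y = (1/2, 0)
2. P lies on line KQ with KP:PQ = 1:5 ⇒ P = (0, 5/6)
3. Z is the midpoint of KQ ⇒ Z = (0, 1/2)
4. T lies on line KU with KT:TU = 3:2 ⇒ T = (3/5, 2/5)
through U parallel to PY: direction (1/2, -5/6); meets TZ at S = (7/9, 10/27)
S = T + t·(Z−T) with t = -8/27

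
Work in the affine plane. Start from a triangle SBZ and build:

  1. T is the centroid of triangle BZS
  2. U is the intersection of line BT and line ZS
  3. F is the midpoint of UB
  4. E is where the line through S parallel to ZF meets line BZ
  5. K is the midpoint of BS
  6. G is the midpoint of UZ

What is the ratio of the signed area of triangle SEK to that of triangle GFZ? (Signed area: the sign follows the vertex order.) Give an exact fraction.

Set S = (0, 0), B = (1, 0), Z = (0, 1); any affine frame gives the same invariant.
1. T is the centroid of triangle BZS ⇒ T = (1/3, 1/3)
2. U is the intersection of line BT and line ZS ⇒ U = (0, 1/2)
3. F is the midpoint of UB ⇒ F = (1/2, 1/4)
4. E is where the line through S parallel to ZF meets line BZ ⇒ E = (-2, 3)
5. K is the midpoint of BS ⇒ K = (1/2, 0)
6. G is the midpoint of UZ ⇒ G = (0, 3/4)
2·[SEK] = -3/2, 2·[GFZ] = 1/8
[SEK]:[GFZ] = -3/2:1/8 = -12

[SEK]:[GFZ] = -12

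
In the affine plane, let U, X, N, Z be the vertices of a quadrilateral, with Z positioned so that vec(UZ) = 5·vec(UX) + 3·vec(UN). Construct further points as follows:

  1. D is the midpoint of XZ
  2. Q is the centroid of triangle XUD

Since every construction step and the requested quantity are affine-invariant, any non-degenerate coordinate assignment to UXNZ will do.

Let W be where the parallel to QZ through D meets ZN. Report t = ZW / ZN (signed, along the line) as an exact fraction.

Assign U = (0, 0), X = (1, 0), N = (0, 1), Z = (5, 3) — the answer is frame-independent, so this choice is without loss of generality.
1. D is the midpoint of XZ ⇒ D = (3, 3/2)
2. Q is the centroid of triangle XUD ⇒ Q = (4/3, 1/2)
through D parallel to QZ: direction (11/3, 5/2); meets ZN at W = (170/31, 99/31)
W = Z + t·(N−Z) with t = -3/31

t = -3/31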